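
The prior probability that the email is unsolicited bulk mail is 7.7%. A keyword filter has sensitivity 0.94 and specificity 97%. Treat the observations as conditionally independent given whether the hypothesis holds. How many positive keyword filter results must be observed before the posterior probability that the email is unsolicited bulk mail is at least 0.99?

Prior odds: 0.077 ÷ 0.923 = 77/923.
False-positive rate = 1 − 0.97 = 0.03; likelihood ratio of a positive = 0.94/0.03 = 94/3.
Target posterior odds = 0.99/0.01 = 99.
Require (94/3)ⁿ ≥ 99 ÷ (77/923) = 8307/7.
(94/3)² = 8836/9 falls short of 8307/7 but (94/3)³ = 830584/27 reaches it, so n = 3.

3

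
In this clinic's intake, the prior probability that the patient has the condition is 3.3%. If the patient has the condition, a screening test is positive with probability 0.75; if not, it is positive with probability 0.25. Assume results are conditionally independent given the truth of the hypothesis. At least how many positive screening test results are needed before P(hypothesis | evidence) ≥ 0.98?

Prior odds: 0.033 ÷ 0.967 = 33/967.
Likelihood ratio of a positive = 0.75/0.25 = 3.
Target odds: 0.98 ÷ 0.02 = 49.
Require 3ⁿ ≥ 49 ÷ (33/967) = 47383/33.
3⁶ = 729 falls short of 47383/33 but 3⁷ = 2187 reaches it, so n = 7.

7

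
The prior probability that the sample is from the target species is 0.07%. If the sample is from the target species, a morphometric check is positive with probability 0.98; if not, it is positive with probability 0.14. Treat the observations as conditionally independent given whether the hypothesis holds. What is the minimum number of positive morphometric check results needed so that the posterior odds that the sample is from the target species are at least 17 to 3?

5

Prior odds = 0.0007/0.9993 = 7/9993.
Likelihood ratio of a positive = 0.98/0.14 = 7.
Target odds = 17/3.
Require 7ⁿ ≥ 17/3 ÷ (7/9993) = 56627/7.
7⁴ = 2401 falls short of 56627/7 but 7⁵ = 16807 reaches it, so n = 5.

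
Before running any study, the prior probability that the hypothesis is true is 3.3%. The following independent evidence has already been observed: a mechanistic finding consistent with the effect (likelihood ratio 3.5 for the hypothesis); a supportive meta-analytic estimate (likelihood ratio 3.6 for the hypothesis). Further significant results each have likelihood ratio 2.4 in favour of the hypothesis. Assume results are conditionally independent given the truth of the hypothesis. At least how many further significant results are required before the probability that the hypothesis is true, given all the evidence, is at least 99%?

Prior odds = 0.033/0.967 = 33/967.
Combined Bayes factor of the evidence already in hand = 3.5 × 3.6 = 12.6.
Odds after that evidence = (33/967) × 12.6 = 2079/4835.
Target odds = 0.99/0.01 = 99.
Need 2.4ⁿ ≥ 99 ÷ (2079/4835) = 4835/21.
2.4⁶ = 2985984/15625 falls short of 4835/21 but 2.4⁷ = 35831808/78125 reaches it, so n = 7.

7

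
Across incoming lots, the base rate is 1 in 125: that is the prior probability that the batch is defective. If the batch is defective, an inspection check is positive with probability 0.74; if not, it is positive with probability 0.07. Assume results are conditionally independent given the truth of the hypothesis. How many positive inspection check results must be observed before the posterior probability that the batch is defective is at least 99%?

Prior odds: 0.008 ÷ 0.992 = 1/124.
Likelihood ratio of a positive = 0.74/0.07 = 74/7.
Target odds: 0.99 ÷ 0.01 = 99.
Require (74/7)ⁿ ≥ 99 ÷ (1/124) = 12276.
(74/7)³ = 405224/343 falls short of 12276 but (74/7)⁴ = 29986576/2401 reaches it, so n = 4.

4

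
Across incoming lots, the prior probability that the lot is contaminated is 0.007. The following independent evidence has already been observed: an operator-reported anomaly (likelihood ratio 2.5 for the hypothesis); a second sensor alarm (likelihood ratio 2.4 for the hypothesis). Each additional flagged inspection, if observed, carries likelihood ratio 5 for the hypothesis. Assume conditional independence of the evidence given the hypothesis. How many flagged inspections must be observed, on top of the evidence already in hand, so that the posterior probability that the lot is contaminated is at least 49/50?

Prior odds = 0.007/0.993 = 7/993.
Combined Bayes factor of the evidence already in hand = 2.5 × 2.4 = 6.
Odds after that evidence = (7/993) × 6 = 14/331.
Target odds = 0.98/0.02 = 49.
Need 5ⁿ ≥ 49 ÷ (14/331) = 1158.5.
5⁴ = 625 falls short of 1158.5 but 5⁵ = 3125 reaches it, so n = 5.

5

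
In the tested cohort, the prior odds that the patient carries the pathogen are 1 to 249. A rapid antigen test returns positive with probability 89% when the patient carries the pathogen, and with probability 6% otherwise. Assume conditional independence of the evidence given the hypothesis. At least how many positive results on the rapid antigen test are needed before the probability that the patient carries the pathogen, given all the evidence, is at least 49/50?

Prior odds = 1/249.
Likelihood ratio of a positive result = 0.89/0.06 = 89/6.
Target posterior odds = 0.98/0.02 = 49.
Need (1/249) × (89/6)ⁿ ≥ 49, i.e. (89/6)ⁿ ≥ 12201.
(89/6)³ = 704969/216 falls short of 12201 but (89/6)⁴ = 62742241/1296 reaches it, so n = 4.

4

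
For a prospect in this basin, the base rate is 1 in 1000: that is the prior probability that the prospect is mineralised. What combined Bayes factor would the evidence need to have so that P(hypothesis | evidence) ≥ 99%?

Prior odds = 0.001/0.999 = 1/999.
Target odds = 0.99/0.01 = 99.
Required Bayes factor = 99 ÷ (1/999) = 98901.

98901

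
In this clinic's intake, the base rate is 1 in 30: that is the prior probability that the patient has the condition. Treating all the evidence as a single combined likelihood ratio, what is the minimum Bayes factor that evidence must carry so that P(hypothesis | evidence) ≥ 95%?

551

Prior odds = (1/30)/(29/30) = 1/29.
Target odds = 0.95/0.05 = 19.
Required Bayes factor = 19 ÷ (1/29) = 551.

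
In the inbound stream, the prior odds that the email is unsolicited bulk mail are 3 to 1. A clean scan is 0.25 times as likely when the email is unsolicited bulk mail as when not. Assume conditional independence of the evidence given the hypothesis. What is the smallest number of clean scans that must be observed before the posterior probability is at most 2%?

4

Prior odds = 3.
Likelihood ratio per clean scan = 0.25.
Target odds: 0.02 ÷ 0.98 = 1/49.
Require 0.25ⁿ ≤ 1/49 ÷ 3 = 1/147.
0.25³ = 0.015625 is still above 1/147 but 0.25⁴ = 0.00390625 is at or below it, so n = 4.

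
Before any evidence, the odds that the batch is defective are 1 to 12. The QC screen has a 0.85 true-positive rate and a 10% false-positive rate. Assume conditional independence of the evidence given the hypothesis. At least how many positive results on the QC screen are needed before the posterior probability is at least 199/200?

4

Prior odds = 1/12.
Likelihood ratio of a positive result = 0.85/0.1 = 8.5.
Target posterior odds = 0.995/0.005 = 199.
Need (1/12) × 8.5ⁿ ≥ 199, i.e. 8.5ⁿ ≥ 2388.
8.5³ = 614.125 falls short of 2388 but 8.5⁴ = 5220.0625 reaches it, so n = 4.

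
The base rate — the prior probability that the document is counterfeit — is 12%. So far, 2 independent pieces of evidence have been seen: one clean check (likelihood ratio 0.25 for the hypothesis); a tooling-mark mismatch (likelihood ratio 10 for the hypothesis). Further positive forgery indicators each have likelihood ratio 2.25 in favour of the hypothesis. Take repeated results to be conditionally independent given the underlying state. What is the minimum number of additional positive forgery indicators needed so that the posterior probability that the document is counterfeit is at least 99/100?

Prior odds = 0.12/0.88 = 3/22.
Combined Bayes factor of the evidence already in hand = 0.25 × 10 = 2.5.
Odds after that evidence = (3/22) × 2.5 = 15/44.
Target odds = 0.99/0.01 = 99.
Need 2.25ⁿ ≥ 99 ÷ (15/44) = 290.4.
2.25⁶ = 531441/4096 falls short of 290.4 but 2.25⁷ = 4782969/16384 reaches it, so n = 7.

7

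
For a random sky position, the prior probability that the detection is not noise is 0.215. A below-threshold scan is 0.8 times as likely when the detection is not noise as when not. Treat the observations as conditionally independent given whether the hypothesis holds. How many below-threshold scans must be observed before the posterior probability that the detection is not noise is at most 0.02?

12

Prior odds = 0.215/0.785 = 43/157.
Likelihood ratio per below-threshold scan = 0.8.
Target odds: 0.02 ÷ 0.98 = 1/49.
Need (43/157) × 0.8ⁿ ≤ 1/49, i.e. 0.8ⁿ ≤ 157/2107.
0.8¹¹ = 4194304/48828125 is still above 157/2107 but 0.8¹² = 16777216/244140625 is at or below it, so n = 12.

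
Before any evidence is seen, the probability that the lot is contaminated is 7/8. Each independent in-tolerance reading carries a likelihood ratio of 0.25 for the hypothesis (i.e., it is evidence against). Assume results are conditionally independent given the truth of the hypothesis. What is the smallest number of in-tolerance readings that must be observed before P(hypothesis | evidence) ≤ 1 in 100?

Prior odds: 0.875 ÷ 0.125 = 7.
Likelihood ratio per in-tolerance reading = 0.25.
Target odds: 0.01 ÷ 0.99 = 1/99.
Require 0.25ⁿ ≤ 1/99 ÷ 7 = 1/693.
0.25⁴ = 0.00390625 is still above 1/693 but 0.25⁵ = 1/1024 is at or below it, so n = 5.

5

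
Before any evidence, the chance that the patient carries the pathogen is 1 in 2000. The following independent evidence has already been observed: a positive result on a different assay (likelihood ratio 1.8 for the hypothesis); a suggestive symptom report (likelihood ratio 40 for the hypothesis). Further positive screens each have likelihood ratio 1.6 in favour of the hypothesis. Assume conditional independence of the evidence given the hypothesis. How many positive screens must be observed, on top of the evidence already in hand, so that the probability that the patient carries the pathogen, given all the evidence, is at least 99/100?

17

Prior odds = 0.0005/0.9995 = 1/1999.
Combined Bayes factor of the evidence already in hand = 1.8 × 40 = 72.
Odds after that evidence = (1/1999) × 72 = 72/1999.
Target odds = 0.99/0.01 = 99.
Need 1.6ⁿ ≥ 99 ÷ (72/1999) = 2748.625.
1.6¹⁶ ≈1844.67 falls short of 2748.625 but 1.6¹⁷ ≈2951.48 reaches it, so n = 17.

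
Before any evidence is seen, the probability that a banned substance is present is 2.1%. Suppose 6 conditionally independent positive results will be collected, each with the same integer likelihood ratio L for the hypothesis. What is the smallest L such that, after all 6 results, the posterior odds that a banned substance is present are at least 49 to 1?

Prior odds = 0.021/0.979 = 21/979.
Target odds = 49.
Need L⁶ ≥ 49 ÷ (21/979) = 6853/3.
3⁶ = 729 < 6853/3 ≤ 4096 = 4⁶, so L = 4.

4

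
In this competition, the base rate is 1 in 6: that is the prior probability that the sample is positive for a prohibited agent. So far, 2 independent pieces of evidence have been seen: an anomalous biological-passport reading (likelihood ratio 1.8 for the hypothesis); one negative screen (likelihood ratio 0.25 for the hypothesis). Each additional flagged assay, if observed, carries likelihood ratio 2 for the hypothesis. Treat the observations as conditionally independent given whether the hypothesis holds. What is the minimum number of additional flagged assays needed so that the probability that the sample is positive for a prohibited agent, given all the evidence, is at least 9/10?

Prior odds = (1/6)/(5/6) = 0.2.
Combined Bayes factor of the evidence already in hand = 1.8 × 0.25 = 0.45.
Odds after that evidence = 0.2 × 0.45 = 0.09.
Target odds = 0.9/0.1 = 9.
Need 2ⁿ ≥ 9 ÷ 0.09 = 100.
2⁶ = 64 falls short of 100 but 2⁷ = 128 reaches it, so n = 7.

7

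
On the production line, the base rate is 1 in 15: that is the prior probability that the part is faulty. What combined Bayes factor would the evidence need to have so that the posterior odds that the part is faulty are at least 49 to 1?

686

Prior odds = (1/15)/(14/15) = 1/14.
Target odds = 49.
Required Bayes factor = 49 ÷ (1/14) = 686.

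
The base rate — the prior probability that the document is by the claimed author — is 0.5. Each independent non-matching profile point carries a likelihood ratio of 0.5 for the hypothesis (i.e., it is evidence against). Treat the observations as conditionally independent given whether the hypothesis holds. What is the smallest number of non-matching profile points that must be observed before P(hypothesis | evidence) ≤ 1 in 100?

7

Prior odds: 0.5 ÷ 0.5 = 1.
Likelihood ratio per non-matching profile point = 0.5.
Target odds: 0.01 ÷ 0.99 = 1/99.
Require 0.5ⁿ ≤ 1/99 ÷ 1 = 1/99.
0.5⁶ = 0.015625 is still above 1/99 but 0.5⁷ = 0.0078125 is at or below it, so n = 7.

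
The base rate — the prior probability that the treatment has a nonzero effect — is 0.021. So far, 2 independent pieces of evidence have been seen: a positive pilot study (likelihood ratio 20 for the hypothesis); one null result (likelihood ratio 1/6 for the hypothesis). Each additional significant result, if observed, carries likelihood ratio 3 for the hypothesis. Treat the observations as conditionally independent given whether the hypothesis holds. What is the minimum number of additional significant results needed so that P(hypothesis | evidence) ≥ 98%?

Prior odds = 0.021/0.979 = 21/979.
Combined Bayes factor of the evidence already in hand = 20 × (1/6) = 10/3.
Odds after that evidence = (21/979) × 10/3 = 70/979.
Target odds = 0.98/0.02 = 49.
Need 3ⁿ ≥ 49 ÷ (70/979) = 685.3.
3⁵ = 243 falls short of 685.3 but 3⁶ = 729 reaches it, so n = 6.

6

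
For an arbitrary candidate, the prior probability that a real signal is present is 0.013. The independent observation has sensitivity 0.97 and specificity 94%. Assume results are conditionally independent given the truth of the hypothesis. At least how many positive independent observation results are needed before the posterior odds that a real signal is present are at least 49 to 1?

Prior odds: 0.013 ÷ 0.987 = 13/987.
False-positive rate = 1 − 0.94 = 0.06; likelihood ratio of a positive = 0.97/0.06 = 97/6.
Target odds = 49.
Need (13/987) × (97/6)ⁿ ≥ 49, i.e. (97/6)ⁿ ≥ 48363/13.
(97/6)² = 9409/36 falls short of 48363/13 but (97/6)³ = 912673/216 reaches it, so n = 3.

3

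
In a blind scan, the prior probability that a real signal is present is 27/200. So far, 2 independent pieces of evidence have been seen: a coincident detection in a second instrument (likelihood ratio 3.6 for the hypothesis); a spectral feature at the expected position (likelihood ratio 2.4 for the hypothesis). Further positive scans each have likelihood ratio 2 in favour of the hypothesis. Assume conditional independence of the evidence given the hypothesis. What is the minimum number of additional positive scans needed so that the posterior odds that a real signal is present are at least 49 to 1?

Prior odds = 0.135/0.865 = 27/173.
Combined Bayes factor of the evidence already in hand = 3.6 × 2.4 = 8.64.
Odds after that evidence = (27/173) × 8.64 = 5832/4325.
Target odds = 49.
Need 2ⁿ ≥ 49 ÷ (5832/4325) = 211925/5832.
2⁵ = 32 falls short of 211925/5832 but 2⁶ = 64 reaches it, so n = 6.

6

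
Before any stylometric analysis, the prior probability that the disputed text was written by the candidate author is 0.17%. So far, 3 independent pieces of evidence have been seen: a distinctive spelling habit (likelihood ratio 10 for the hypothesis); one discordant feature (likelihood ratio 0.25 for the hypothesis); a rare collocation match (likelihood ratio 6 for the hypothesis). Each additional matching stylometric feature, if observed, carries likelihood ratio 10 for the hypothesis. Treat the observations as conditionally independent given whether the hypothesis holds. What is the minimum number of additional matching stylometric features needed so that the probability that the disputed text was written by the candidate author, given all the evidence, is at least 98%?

4

Prior odds = 0.0017/0.9983 = 17/9983.
Combined Bayes factor of the evidence already in hand = 10 × 0.25 × 6 = 15.
Odds after that evidence = (17/9983) × 15 = 255/9983.
Target odds = 0.98/0.02 = 49.
Need 10ⁿ ≥ 49 ÷ (255/9983) = 489167/255.
10³ = 1000 falls short of 489167/255 but 10⁴ = 10000 reaches it, so n = 4.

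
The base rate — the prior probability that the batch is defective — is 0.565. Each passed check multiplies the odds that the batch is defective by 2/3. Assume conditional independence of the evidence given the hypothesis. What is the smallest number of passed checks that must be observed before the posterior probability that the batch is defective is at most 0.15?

5

Prior odds = 0.565/0.435 = 113/87.
Likelihood ratio per passed check = 2/3.
Target posterior odds = 0.15/0.85 = 3/17.
Need (113/87) × (2/3)ⁿ ≤ 3/17, i.e. (2/3)ⁿ ≤ 261/1921.
(2/3)⁴ = 16/81 is still above 261/1921 but (2/3)⁵ = 32/243 is at or below it, so n = 5.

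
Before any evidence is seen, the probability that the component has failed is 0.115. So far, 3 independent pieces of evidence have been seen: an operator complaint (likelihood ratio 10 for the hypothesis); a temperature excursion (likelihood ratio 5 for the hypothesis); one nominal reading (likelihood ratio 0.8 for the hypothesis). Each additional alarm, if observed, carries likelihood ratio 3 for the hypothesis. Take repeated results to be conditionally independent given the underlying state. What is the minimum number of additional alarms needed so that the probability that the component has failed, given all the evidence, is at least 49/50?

Prior odds = 0.115/0.885 = 23/177.
Combined Bayes factor of the evidence already in hand = 10 × 5 × 0.8 = 40.
Odds after that evidence = (23/177) × 40 = 920/177.
Target odds = 0.98/0.02 = 49.
Need 3ⁿ ≥ 49 ÷ (920/177) = 8673/920.
3² = 9 falls short of 8673/920 but 3³ = 27 reaches it, so n = 3.

3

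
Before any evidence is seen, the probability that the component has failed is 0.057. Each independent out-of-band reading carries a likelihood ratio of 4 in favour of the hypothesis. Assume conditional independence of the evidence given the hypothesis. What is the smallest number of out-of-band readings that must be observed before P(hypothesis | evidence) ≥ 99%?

6

Prior odds = 0.057/0.943 = 57/943.
Likelihood ratio per out-of-band reading = 4.
Target odds: 0.99 ÷ 0.01 = 99.
Require 4ⁿ ≥ 99 ÷ (57/943) = 31119/19.
4⁵ = 1024 falls short of 31119/19 but 4⁶ = 4096 reaches it, so n = 6.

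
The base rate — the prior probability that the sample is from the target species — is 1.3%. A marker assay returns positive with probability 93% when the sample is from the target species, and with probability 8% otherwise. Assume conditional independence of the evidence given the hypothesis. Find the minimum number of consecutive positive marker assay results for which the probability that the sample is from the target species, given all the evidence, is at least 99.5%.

Prior odds = 0.013/0.987 = 13/987.
Likelihood ratio of a positive result = 0.93/0.08 = 11.625.
Target odds: 0.995 ÷ 0.005 = 199.
Require 11.625ⁿ ≥ 199 ÷ (13/987) = 196413/13.
11.625³ = 804357/512 falls short of 196413/13 but 11.625⁴ = 74805201/4096 reaches it, so n = 4.

4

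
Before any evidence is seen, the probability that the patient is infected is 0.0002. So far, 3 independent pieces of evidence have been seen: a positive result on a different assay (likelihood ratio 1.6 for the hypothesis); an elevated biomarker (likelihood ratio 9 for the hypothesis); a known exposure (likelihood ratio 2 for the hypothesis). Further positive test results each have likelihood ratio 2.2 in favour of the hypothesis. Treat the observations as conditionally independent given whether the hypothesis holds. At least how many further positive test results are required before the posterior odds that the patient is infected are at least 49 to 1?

12

Prior odds = 0.0002/0.9998 = 1/4999.
Combined Bayes factor of the evidence already in hand = 1.6 × 9 × 2 = 28.8.
Odds after that evidence = (1/4999) × 28.8 = 144/24995.
Target odds = 49.
Need 2.2ⁿ ≥ 49 ÷ (144/24995) = 1224755/144.
2.2¹¹ ≈5843.18 falls short of 1224755/144 but 2.2¹² ≈12855 reaches it, so n = 12.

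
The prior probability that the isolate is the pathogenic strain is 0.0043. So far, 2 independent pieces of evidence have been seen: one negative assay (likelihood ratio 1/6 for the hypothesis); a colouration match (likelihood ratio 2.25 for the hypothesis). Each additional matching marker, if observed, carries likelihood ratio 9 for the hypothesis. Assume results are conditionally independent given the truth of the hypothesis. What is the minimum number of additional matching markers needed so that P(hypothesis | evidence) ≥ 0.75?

Prior odds = 0.0043/0.9957 = 43/9957.
Combined Bayes factor of the evidence already in hand = (1/6) × 2.25 = 0.375.
Odds after that evidence = (43/9957) × 0.375 = 43/26552.
Target odds = 0.75/0.25 = 3.
Need 9ⁿ ≥ 3 ÷ (43/26552) = 79656/43.
9³ = 729 falls short of 79656/43 but 9⁴ = 6561 reaches it, so n = 4.

4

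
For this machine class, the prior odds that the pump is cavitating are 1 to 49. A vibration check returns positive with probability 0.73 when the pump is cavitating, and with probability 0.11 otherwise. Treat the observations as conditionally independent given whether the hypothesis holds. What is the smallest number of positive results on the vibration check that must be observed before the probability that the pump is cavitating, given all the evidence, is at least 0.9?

4

Prior odds = 1/49.
Likelihood ratio of a positive result = 0.73/0.11 = 73/11.
Target posterior odds = 0.9/0.1 = 9.
Need (1/49) × (73/11)ⁿ ≥ 9, i.e. (73/11)ⁿ ≥ 441.
(73/11)³ = 389017/1331 falls short of 441 but (73/11)⁴ = 28398241/14641 reaches it, so n = 4.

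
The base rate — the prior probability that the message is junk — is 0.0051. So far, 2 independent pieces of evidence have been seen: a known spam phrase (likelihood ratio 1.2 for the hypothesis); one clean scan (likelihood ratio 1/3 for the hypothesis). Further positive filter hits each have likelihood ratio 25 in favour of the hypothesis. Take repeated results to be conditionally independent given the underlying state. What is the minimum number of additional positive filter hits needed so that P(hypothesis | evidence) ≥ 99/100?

Prior odds = 0.0051/0.9949 = 51/9949.
Combined Bayes factor of the evidence already in hand = 1.2 × (1/3) = 0.4.
Odds after that evidence = (51/9949) × 0.4 = 102/49745.
Target odds = 0.99/0.01 = 99.
Need 25ⁿ ≥ 99 ÷ (102/49745) = 1641585/34.
25³ = 15625 falls short of 1641585/34 but 25⁴ = 390625 reaches it, so n = 4.

4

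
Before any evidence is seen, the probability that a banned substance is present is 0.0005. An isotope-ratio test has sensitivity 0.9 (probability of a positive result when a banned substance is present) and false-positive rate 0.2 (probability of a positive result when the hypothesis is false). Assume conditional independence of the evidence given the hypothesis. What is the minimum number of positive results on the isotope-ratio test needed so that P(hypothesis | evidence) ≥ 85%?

7

Prior odds = 0.0005/0.9995 = 1/1999.
Likelihood ratio of a positive result = 0.9/0.2 = 4.5.
Target posterior odds = 0.85/0.15 = 17/3.
Require 4.5ⁿ ≥ 17/3 ÷ (1/1999) = 33983/3.
4.5⁶ = 8303.765625 falls short of 33983/3 but 4.5⁷ = 4782969/128 reaches it, so n = 7.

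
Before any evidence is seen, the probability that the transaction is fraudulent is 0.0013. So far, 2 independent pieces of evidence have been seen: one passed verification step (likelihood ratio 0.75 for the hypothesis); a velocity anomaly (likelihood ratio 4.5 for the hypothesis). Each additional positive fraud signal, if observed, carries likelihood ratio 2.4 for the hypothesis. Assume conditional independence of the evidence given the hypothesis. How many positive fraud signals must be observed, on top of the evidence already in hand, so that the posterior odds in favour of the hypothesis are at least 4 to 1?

Prior odds = 0.0013/0.9987 = 13/9987.
Combined Bayes factor of the evidence already in hand = 0.75 × 4.5 = 3.375.
Odds after that evidence = (13/9987) × 3.375 = 117/26632.
Target odds = 4.
Need 2.4ⁿ ≥ 4 ÷ (117/26632) = 106528/117.
2.4⁷ = 35831808/78125 falls short of 106528/117 but 2.4⁸ = 429981696/390625 reaches it, so n = 8.

8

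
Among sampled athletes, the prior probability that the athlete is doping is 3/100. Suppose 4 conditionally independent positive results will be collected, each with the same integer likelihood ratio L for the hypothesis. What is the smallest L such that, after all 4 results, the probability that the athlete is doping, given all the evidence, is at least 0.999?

Prior odds = 0.03/0.97 = 3/97.
Target odds = 0.999/0.001 = 999.
Need L⁴ ≥ 999 ÷ (3/97) = 32301.
13⁴ = 28561 < 32301 ≤ 38416 = 14⁴, so L = 14.

14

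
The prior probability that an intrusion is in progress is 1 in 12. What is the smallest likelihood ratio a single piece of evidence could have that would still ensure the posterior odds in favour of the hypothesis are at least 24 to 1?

264

Prior odds = (1/12)/(11/12) = 1/11.
Target odds = 24.
Required Bayes factor = 24 ÷ (1/11) = 264.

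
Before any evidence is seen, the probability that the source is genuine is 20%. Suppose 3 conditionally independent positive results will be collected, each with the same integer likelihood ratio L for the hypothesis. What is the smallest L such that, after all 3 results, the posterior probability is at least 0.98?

Prior odds = 0.2/0.8 = 0.25.
Target odds = 0.98/0.02 = 49.
Need L³ ≥ 49 ÷ 0.25 = 196.
5³ = 125 < 196 ≤ 216 = 6³, so L = 6.

6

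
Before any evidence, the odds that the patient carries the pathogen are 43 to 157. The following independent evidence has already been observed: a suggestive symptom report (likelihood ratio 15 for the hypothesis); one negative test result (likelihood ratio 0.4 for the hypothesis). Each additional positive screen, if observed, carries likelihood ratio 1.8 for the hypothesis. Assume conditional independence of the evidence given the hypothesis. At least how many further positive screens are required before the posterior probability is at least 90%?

Prior odds = 43/157.
Combined Bayes factor of the evidence already in hand = 15 × 0.4 = 6.
Odds after that evidence = (43/157) × 6 = 258/157.
Target odds = 0.9/0.1 = 9.
Need 1.8ⁿ ≥ 9 ÷ (258/157) = 471/86.
1.8² = 3.24 falls short of 471/86 but 1.8³ = 5.832 reaches it, so n = 3.

3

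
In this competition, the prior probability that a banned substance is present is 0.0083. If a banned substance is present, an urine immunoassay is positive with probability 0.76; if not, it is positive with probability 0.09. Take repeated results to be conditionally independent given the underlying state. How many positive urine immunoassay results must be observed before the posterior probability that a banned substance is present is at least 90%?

4

Prior odds = 0.0083/0.9917 = 83/9917.
Likelihood ratio of a positive = 0.76/0.09 = 76/9.
Target posterior odds = 0.9/0.1 = 9.
Need (83/9917) × (76/9)ⁿ ≥ 9, i.e. (76/9)ⁿ ≥ 89253/83.
(76/9)³ = 438976/729 falls short of 89253/83 but (76/9)⁴ = 33362176/6561 reaches it, so n = 4.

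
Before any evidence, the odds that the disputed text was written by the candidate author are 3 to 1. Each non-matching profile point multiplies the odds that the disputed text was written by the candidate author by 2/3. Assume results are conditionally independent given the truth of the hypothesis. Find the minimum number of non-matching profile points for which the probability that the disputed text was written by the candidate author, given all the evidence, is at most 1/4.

6

Prior odds = 3.
Likelihood ratio per non-matching profile point = 2/3.
Target odds: 0.25 ÷ 0.75 = 1/3.
Need 3 × (2/3)ⁿ ≤ 1/3, i.e. (2/3)ⁿ ≤ 1/9.
(2/3)⁵ = 32/243 is still above 1/9 but (2/3)⁶ = 64/729 is at or below it, so n = 6.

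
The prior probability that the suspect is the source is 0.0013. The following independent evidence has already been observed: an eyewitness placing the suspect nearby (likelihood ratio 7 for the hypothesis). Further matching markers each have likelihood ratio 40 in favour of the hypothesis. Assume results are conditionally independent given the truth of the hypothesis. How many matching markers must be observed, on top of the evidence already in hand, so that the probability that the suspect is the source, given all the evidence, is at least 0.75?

Prior odds = 0.0013/0.9987 = 13/9987.
Bayes factor of the evidence already in hand = 7.
Odds after that evidence = (13/9987) × 7 = 91/9987.
Target odds = 0.75/0.25 = 3.
Need 40ⁿ ≥ 3 ÷ (91/9987) = 29961/91.
40¹ = 40 falls short of 29961/91 but 40² = 1600 reaches it, so n = 2.

2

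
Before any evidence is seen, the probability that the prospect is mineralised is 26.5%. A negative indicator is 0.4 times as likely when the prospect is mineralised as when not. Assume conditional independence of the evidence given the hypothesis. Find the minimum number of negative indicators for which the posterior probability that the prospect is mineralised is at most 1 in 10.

Prior odds: 0.265 ÷ 0.735 = 53/147.
Likelihood ratio per negative indicator = 0.4.
Target odds: 0.1 ÷ 0.9 = 1/9.
Require 0.4ⁿ ≤ 1/9 ÷ (53/147) = 49/159.
0.4¹ = 0.4 is still above 49/159 but 0.4² = 0.16 is at or below it, so n = 2.

2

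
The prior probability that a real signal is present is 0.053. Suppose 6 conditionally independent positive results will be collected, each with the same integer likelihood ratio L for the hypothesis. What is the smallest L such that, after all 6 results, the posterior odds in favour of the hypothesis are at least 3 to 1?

Prior odds = 0.053/0.947 = 53/947.
Target odds = 3.
Need L⁶ ≥ 3 ÷ (53/947) = 2841/53.
1⁶ = 1 < 2841/53 ≤ 64 = 2⁶, so L = 2.

2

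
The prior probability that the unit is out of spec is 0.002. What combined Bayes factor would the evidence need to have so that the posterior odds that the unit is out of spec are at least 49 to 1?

Prior odds = 0.002/0.998 = 1/499.
Target odds = 49.
Required Bayes factor = 49 ÷ (1/499) = 24451.

24451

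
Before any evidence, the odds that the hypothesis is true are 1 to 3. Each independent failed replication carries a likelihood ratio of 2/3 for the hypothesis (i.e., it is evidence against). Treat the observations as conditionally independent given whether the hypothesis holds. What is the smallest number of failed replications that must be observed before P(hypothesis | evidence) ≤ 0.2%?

Prior odds = 1/3.
Likelihood ratio per failed replication = 2/3.
Target posterior odds = 0.002/0.998 = 1/499.
Need (1/3) × (2/3)ⁿ ≤ 1/499, i.e. (2/3)ⁿ ≤ 3/499.
(2/3)¹² = 4096/531441 is still above 3/499 but (2/3)¹³ = 8192/1594323 is at or below it, so n = 13.

13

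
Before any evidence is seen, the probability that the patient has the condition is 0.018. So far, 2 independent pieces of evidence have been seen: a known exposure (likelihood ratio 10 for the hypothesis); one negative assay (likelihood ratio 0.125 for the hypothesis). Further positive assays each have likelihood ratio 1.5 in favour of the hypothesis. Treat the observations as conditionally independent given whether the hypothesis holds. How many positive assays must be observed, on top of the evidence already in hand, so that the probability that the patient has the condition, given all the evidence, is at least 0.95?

17

Prior odds = 0.018/0.982 = 9/491.
Combined Bayes factor of the evidence already in hand = 10 × 0.125 = 1.25.
Odds after that evidence = (9/491) × 1.25 = 45/1964.
Target odds = 0.95/0.05 = 19.
Need 1.5ⁿ ≥ 19 ÷ (45/1964) = 37316/45.
1.5¹⁶ = 43046721/65536 falls short of 37316/45 but 1.5¹⁷ = 129140163/131072 reaches it, so n = 17.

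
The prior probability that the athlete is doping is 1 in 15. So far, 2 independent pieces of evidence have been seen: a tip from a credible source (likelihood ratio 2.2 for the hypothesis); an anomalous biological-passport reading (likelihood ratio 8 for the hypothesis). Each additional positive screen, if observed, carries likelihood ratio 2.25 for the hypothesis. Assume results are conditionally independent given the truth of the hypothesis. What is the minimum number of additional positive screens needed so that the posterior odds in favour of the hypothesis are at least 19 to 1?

4

Prior odds = (1/15)/(14/15) = 1/14.
Combined Bayes factor of the evidence already in hand = 2.2 × 8 = 17.6.
Odds after that evidence = (1/14) × 17.6 = 44/35.
Target odds = 19.
Need 2.25ⁿ ≥ 19 ÷ (44/35) = 665/44.
2.25³ = 11.390625 falls short of 665/44 but 2.25⁴ = 25.62890625 reaches it, so n = 4.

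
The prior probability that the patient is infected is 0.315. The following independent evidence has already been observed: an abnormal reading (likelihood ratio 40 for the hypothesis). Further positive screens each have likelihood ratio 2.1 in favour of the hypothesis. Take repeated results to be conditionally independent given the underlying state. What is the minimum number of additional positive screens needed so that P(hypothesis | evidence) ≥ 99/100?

3

Prior odds = 0.315/0.685 = 63/137.
Bayes factor of the evidence already in hand = 40.
Odds after that evidence = (63/137) × 40 = 2520/137.
Target odds = 0.99/0.01 = 99.
Need 2.1ⁿ ≥ 99 ÷ (2520/137) = 1507/280.
2.1² = 4.41 falls short of 1507/280 but 2.1³ = 9.261 reaches it, so n = 3.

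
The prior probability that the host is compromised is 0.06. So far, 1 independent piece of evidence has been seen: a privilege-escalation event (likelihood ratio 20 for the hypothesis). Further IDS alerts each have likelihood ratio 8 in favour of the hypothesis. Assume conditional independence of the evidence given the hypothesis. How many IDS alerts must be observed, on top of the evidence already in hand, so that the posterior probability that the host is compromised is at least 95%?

Prior odds = 0.06/0.94 = 3/47.
Bayes factor of the evidence already in hand = 20.
Odds after that evidence = (3/47) × 20 = 60/47.
Target odds = 0.95/0.05 = 19.
Need 8ⁿ ≥ 19 ÷ (60/47) = 893/60.
8¹ = 8 falls short of 893/60 but 8² = 64 reaches it, so n = 2.

2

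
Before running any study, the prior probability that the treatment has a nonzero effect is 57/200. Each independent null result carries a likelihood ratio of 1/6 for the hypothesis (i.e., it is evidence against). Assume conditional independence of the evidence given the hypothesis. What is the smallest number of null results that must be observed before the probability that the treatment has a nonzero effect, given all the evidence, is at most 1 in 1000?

Prior odds = 0.285/0.715 = 57/143.
Likelihood ratio per null result = 1/6.
Target odds: 0.001 ÷ 0.999 = 1/999.
Require (1/6)ⁿ ≤ 1/999 ÷ (57/143) = 143/56943.
(1/6)³ = 1/216 is still above 143/56943 but (1/6)⁴ = 1/1296 is at or below it, so n = 4.

4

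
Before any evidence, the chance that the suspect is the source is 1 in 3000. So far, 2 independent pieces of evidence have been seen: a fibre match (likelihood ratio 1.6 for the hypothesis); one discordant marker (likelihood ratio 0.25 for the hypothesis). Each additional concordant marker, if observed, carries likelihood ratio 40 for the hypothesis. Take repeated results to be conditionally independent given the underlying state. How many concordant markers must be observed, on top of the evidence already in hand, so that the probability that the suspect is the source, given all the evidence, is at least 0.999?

5

Prior odds = (1/3000)/(2999/3000) = 1/2999.
Combined Bayes factor of the evidence already in hand = 1.6 × 0.25 = 0.4.
Odds after that evidence = (1/2999) × 0.4 = 2/14995.
Target odds = 0.999/0.001 = 999.
Need 40ⁿ ≥ 999 ÷ (2/14995) = 7490002.5.
40⁴ = 2560000 falls short of 7490002.5 but 40⁵ = 102400000 reaches it, so n = 5.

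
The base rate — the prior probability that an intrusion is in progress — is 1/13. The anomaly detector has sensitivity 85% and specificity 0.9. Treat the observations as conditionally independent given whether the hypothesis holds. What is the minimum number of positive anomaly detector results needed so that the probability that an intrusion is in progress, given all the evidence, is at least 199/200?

4

Prior odds: (1/13) ÷ (12/13) = 1/12.
False-positive rate = 1 − 0.9 = 0.1; likelihood ratio of a positive = 0.85/0.1 = 8.5.
Target posterior odds = 0.995/0.005 = 199.
Need (1/12) × 8.5ⁿ ≥ 199, i.e. 8.5ⁿ ≥ 2388.
8.5³ = 614.125 falls short of 2388 but 8.5⁴ = 5220.0625 reaches it, so n = 4.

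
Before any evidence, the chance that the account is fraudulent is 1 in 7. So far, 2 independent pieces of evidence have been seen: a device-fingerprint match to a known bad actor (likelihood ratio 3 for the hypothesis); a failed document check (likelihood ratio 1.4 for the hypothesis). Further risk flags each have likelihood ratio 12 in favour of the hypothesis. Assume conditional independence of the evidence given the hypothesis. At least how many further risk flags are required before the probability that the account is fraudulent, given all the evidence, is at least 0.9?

Prior odds = (1/7)/(6/7) = 1/6.
Combined Bayes factor of the evidence already in hand = 3 × 1.4 = 4.2.
Odds after that evidence = (1/6) × 4.2 = 0.7.
Target odds = 0.9/0.1 = 9.
Need 12ⁿ ≥ 9 ÷ 0.7 = 90/7.
12¹ = 12 falls short of 90/7 but 12² = 144 reaches it, so n = 2.

2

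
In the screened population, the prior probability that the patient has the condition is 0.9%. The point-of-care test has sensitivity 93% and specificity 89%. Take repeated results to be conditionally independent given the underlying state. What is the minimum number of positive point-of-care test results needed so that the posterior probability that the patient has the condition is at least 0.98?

5

Prior odds: 0.009 ÷ 0.991 = 9/991.
False-positive rate = 1 − 0.89 = 0.11; likelihood ratio of a positive = 0.93/0.11 = 93/11.
Target posterior odds = 0.98/0.02 = 49.
Require (93/11)ⁿ ≥ 49 ÷ (9/991) = 48559/9.
(93/11)⁴ = 74805201/14641 falls short of 48559/9 but (93/11)⁵ ≈43196.8 reaches it, so n = 5.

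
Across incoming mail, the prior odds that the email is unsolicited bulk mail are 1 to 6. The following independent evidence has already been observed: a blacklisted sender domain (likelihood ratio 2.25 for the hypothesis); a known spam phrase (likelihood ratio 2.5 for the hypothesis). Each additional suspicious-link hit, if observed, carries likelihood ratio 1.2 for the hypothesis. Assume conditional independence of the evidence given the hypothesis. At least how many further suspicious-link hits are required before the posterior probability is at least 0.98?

Prior odds = 1/6.
Combined Bayes factor of the evidence already in hand = 2.25 × 2.5 = 5.625.
Odds after that evidence = (1/6) × 5.625 = 0.9375.
Target odds = 0.98/0.02 = 49.
Need 1.2ⁿ ≥ 49 ÷ 0.9375 = 784/15.
1.2²¹ ≈46.0051 falls short of 784/15 but 1.2²² ≈55.2061 reaches it, so n = 22.

22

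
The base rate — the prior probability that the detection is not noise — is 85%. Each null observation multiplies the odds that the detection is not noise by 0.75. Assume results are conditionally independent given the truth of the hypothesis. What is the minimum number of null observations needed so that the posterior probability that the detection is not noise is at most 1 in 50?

20

Prior odds = 0.85/0.15 = 17/3.
Likelihood ratio per null observation = 0.75.
Target posterior odds = 0.02/0.98 = 1/49.
Require 0.75ⁿ ≤ 1/49 ÷ (17/3) = 3/833.
0.75¹⁹ ≈0.00422828 is still above 3/833 but 0.75²⁰ ≈0.00317121 is at or below it, so n = 20.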